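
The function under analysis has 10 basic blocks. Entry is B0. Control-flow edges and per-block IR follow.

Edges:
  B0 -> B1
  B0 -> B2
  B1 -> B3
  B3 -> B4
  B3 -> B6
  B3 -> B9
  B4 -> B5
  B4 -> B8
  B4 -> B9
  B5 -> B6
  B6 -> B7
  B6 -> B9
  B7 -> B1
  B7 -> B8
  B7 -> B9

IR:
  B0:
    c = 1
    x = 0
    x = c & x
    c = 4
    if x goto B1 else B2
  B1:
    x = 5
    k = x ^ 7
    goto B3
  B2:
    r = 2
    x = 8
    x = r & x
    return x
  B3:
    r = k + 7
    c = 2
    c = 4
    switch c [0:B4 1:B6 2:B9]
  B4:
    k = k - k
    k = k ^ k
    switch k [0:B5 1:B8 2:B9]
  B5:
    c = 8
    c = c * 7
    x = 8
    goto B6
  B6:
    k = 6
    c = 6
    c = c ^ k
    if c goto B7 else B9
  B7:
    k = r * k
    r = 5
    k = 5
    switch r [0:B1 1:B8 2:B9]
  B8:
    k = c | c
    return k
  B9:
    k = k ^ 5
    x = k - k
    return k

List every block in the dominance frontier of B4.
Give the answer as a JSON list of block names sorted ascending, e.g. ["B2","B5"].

Answer: ["B6", "B8", "B9"]

Analysis:
idom tree: B1←B0 B2←B0 B3←B1 B4←B3 B5←B4 B6←B3 B7←B6 B8←B3 B9←B3
Dom at joins:
  B1: preds {B0,B7}: {B0} ∩ {B0,B1,B3,B6,B7} = {B0}; idom=B0
  B6: preds {B3,B5}: {B0,B1,B3} ∩ {B0,B1,B3,B4,B5} = {B0,B1,B3}; idom=B3
  B8: preds {B4,B7}: {B0,B1,B3,B4} ∩ {B0,B1,B3,B6,B7} = {B0,B1,B3}; idom=B3
  B9: preds {B3,B4,B6,B7}: {B0,B1,B3} ∩ {B0,B1,B3,B4} ∩ {B0,B1,B3,B6} ∩ {B0,B1,B3,B6,B7} = {B0,B1,B3}; idom=B3

DF derivation:
  join B1 pred B0: · stop@B0
  join B1 pred B7: B7→B6→B3→B1 stop@B0
  join B6 pred B3: · stop@B3
  join B6 pred B5: B5→B4 stop@B3
  join B8 pred B4: B4 stop@B3
  join B8 pred B7: B7→B6 stop@B3
  join B9 pred B3: · stop@B3
  join B9 pred B4: B4 stop@B3
  join B9 pred B6: B6 stop@B3
  join B9 pred B7: B7→B6 stop@B3
  B0: DF=∅
  B1: DF={B1}
  B2: DF=∅
  B3: DF={B1}
  B4: DF={B6,B8,B9}
  B5: DF={B6}
  B6: DF={B1,B8,B9}
  B7: DF={B1,B8,B9}
  B8: DF=∅
  B9: DF=∅

DF(B4) = ["B6", "B8", "B9"]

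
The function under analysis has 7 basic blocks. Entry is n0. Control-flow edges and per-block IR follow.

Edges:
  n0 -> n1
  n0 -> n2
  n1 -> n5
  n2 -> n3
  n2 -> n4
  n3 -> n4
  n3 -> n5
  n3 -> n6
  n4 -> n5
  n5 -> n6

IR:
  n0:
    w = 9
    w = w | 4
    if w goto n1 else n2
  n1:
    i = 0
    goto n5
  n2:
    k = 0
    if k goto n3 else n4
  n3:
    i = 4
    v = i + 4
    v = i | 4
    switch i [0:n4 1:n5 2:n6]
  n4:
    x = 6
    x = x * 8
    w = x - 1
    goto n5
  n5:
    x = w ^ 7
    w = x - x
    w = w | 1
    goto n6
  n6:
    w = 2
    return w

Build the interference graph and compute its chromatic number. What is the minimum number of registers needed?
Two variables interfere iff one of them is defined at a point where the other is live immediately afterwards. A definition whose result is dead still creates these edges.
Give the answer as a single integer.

Block summaries:
  n0: def={w} ue=∅
  n1: def={i} ue=∅
  n2: def={k} ue=∅
  n3: def={i,v} ue=∅
  n4: def={w,x} ue=∅
  n5: def={w,x} ue={w}
  n6: def={w} ue=∅

Liveness:
  n0: in=∅ out={w}
  n1: in={w} out={w}
  n2: in={w} out={w}
  n3: in={w} out={w}
  n4: in=∅ out={w}
  n5: in={w} out=∅
  n6: in=∅ out=∅

Interfere edges:
  i↔{v,w}
  k↔{w}
  v↔{i,w}
  w↔{i,k,v}
  x↔∅

Chromatic number:
  {i,v,w} pairwise interfere (3-clique) ⇒ χ ≥ 3
  assign i→r1 k→r1 v→r2 w→r0 x→r0 — no edge inside a register ⇒ χ ≤ 3
  χ = 3

Answer: 3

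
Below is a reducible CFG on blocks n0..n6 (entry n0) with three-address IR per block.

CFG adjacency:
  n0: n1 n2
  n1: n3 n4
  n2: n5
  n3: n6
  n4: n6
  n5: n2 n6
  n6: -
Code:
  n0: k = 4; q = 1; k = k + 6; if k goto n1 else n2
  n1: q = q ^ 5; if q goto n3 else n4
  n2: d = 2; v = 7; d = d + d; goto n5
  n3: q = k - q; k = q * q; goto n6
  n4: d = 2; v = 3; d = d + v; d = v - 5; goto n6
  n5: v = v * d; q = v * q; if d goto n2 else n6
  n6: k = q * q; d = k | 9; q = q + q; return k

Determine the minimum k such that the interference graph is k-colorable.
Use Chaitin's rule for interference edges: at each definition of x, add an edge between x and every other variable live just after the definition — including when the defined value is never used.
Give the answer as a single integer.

Answer: 3

Working:
Block summaries:
  n0: def={k,q} ue=∅
  n1: def={q} ue={q}
  n2: def={d,v} ue=∅
  n3: def={k,q} ue={k,q}
  n4: def={d,v} ue=∅
  n5: def={q,v} ue={d,q,v}
  n6: def={d,k,q} ue={q}

Backward fixpoint:
  n0 li=∅ lo={k,q}
  n1 li={k,q} lo={k,q}
  n2 li={q} lo={d,q,v}
  n3 li={k,q} lo={q}
  n4 li={q} lo={q}
  n5 li={d,q,v} lo={q}
  n6 li={q} lo=∅

Interfere edges:
  d↔{k,q,v}
  k↔{d,q}
  q↔{d,k,v}
  v↔{d,q}

Chromatic number:
  {d,k,q} pairwise interfere (3-clique) ⇒ χ ≥ 3
  assign d→c0 k→c2 q→c1 v→c2 — no edge inside a register ⇒ χ ≤ 3
  χ = 3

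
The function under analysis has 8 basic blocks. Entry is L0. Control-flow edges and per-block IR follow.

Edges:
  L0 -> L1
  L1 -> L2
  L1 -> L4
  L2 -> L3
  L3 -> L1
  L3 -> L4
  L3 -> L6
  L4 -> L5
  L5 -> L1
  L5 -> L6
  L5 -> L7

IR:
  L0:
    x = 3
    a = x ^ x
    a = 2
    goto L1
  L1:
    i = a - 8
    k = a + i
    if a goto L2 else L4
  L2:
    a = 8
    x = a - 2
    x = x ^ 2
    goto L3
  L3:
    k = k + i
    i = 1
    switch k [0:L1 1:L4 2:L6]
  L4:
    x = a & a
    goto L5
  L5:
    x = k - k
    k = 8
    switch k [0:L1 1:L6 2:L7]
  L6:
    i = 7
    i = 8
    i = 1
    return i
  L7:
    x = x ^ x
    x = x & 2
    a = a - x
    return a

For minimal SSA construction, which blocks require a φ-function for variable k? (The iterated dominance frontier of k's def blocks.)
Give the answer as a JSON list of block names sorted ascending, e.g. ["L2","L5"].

Answer: ["L1", "L4", "L6"]

Analysis:
idom tree: L1←L0 L2←L1 L3←L2 L4←L1 L5←L4 L6←L1 L7←L5
Join-block Dom:
  L1: preds {L0,L3,L5}: {L0} ∩ {L0,L1,L2,L3} ∩ {L0,L1,L4,L5} = {L0}; idom=L0
  L4: preds {L1,L3}: {L0,L1} ∩ {L0,L1,L2,L3} = {L0,L1}; idom=L1
  L6: preds {L3,L5}: {L0,L1,L2,L3} ∩ {L0,L1,L4,L5} = {L0,L1}; idom=L1

Frontier:
  join L1 pred L0: · stop@L0
  join L1 pred L3: L3→L2→L1 stop@L0
  join L1 pred L5: L5→L4→L1 stop@L0
  join L4 pred L1: · stop@L1
  join L4 pred L3: L3→L2 stop@L1
  join L6 pred L3: L3→L2 stop@L1
  join L6 pred L5: L5→L4 stop@L1
  L0: DF=∅
  L1: DF={L1}
  L2: DF={L1,L4,L6}
  L3: DF={L1,L4,L6}
  L4: DF={L1,L6}
  L5: DF={L1,L6}
  L6: DF=∅
  L7: DF=∅

φ for k: defs {L1,L3,L5}
  DF⁺ = {L1,L4,L6}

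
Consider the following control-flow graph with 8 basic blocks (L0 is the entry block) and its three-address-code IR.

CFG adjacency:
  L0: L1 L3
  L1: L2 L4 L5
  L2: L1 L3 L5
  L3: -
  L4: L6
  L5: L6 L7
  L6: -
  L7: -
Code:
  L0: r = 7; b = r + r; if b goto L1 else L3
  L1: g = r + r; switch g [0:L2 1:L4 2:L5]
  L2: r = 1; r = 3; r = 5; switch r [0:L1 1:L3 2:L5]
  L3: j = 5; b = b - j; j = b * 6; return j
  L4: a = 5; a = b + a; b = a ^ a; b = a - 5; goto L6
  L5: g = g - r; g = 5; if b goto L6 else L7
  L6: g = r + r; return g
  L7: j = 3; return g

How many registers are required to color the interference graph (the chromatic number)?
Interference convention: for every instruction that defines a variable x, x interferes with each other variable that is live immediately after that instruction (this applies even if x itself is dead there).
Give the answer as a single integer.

Answer: 3

Working:
Per-block:
  L0: def={b,r} ue=∅
  L1: def={g} ue={r}
  L2: def={r} ue=∅
  L3: def={b,j} ue={b}
  L4: def={a,b} ue={b}
  L5: def={g} ue={b,g,r}
  L6: def={g} ue={r}
  L7: def={j} ue={g}

Live sets:
  L0 li=∅ lo={b,r}
  L1 li={b,r} lo={b,g,r}
  L2 li={b,g} lo={b,g,r}
  L3 li={b} lo=∅
  L4 li={b,r} lo={r}
  L5 li={b,g,r} lo={g,r}
  L6 li={r} lo=∅
  L7 li={g} lo=∅

Interfere edges:
  a: {b,r}
  b: {a,g,j,r}
  g: {b,j,r}
  j: {b,g}
  r: {a,b,g}

Chromatic number:
  lower bound: {a,b,r} mutually conflict ⇒ χ ≥ 3
  3-colouring: r0={b}  r1={a,g}  r2={j,r}
  χ = 3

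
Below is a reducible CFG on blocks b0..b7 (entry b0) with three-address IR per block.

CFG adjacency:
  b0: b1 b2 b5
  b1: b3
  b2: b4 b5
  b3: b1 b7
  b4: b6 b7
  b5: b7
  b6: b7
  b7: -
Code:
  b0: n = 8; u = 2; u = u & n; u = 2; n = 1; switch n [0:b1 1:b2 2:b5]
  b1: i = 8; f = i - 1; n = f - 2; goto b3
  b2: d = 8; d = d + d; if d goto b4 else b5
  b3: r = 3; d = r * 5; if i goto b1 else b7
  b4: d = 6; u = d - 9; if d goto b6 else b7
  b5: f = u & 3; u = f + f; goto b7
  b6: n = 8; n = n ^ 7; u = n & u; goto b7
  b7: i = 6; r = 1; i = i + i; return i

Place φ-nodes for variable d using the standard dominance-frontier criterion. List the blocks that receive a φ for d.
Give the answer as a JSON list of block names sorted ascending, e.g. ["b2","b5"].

Answer: ["b1", "b5", "b7"]

Derivation:
idom tree: b1←b0 b2←b0 b3←b1 b4←b2 b5←b0 b6←b4 b7←b0
Dom∩ at merges:
  b1: preds {b0,b3}: {b0} ∩ {b0,b1,b3} = {b0}; idom=b0
  b5: preds {b0,b2}: {b0} ∩ {b0,b2} = {b0}; idom=b0
  b7: preds {b3,b4,b5,b6}: {b0,b1,b3} ∩ {b0,b2,b4} ∩ {b0,b5} ∩ {b0,b2,b4,b6} = {b0}; idom=b0

DF derivation:
  b1←b0: walk · to b0
  b1←b3: walk b3→b1 to b0
  b5←b0: walk · to b0
  b5←b2: walk b2 to b0
  b7←b3: walk b3→b1 to b0
  b7←b4: walk b4→b2 to b0
  b7←b5: walk b5 to b0
  b7←b6: walk b6→b4→b2 to b0
  b0 → ∅
  b1 → {b1,b7}
  b2 → {b5,b7}
  b3 → {b1,b7}
  b4 → {b7}
  b5 → {b7}
  b6 → {b7}
  b7 → ∅

φ for d: defs {b2,b3,b4}
  DF⁺ = {b1,b5,b7}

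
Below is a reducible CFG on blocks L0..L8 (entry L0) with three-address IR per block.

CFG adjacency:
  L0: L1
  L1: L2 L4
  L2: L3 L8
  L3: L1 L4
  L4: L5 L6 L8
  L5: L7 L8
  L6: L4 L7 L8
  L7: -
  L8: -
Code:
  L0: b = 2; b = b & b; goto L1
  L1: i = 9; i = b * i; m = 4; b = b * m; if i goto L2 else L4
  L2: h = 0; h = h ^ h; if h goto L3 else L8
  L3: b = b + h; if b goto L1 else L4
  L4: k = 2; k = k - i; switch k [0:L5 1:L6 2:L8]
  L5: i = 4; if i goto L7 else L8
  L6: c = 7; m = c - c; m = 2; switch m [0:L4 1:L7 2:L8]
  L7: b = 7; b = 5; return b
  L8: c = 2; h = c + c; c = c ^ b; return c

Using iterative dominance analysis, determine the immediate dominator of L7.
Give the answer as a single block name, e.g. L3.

Answer: L4

Derivation:
idom tree: L1←L0 L2←L1 L3←L2 L4←L1 L5←L4 L6←L4 L7←L4 L8←L1
Dom at joins:
  L1: preds {L0,L3}: {L0} ∩ {L0,L1,L2,L3} = {L0}; idom=L0
  L4: preds {L1,L3,L6}: {L0,L1} ∩ {L0,L1,L2,L3} ∩ {L0,L1,L4,L6} = {L0,L1}; idom=L1
  L7: preds {L5,L6}: {L0,L1,L4,L5} ∩ {L0,L1,L4,L6} = {L0,L1,L4}; idom=L4
  L8: preds {L2,L4,L5,L6}: {L0,L1,L2} ∩ {L0,L1,L4} ∩ {L0,L1,L4,L5} ∩ {L0,L1,L4,L6} = {L0,L1}; idom=L1

idom(L7) = L4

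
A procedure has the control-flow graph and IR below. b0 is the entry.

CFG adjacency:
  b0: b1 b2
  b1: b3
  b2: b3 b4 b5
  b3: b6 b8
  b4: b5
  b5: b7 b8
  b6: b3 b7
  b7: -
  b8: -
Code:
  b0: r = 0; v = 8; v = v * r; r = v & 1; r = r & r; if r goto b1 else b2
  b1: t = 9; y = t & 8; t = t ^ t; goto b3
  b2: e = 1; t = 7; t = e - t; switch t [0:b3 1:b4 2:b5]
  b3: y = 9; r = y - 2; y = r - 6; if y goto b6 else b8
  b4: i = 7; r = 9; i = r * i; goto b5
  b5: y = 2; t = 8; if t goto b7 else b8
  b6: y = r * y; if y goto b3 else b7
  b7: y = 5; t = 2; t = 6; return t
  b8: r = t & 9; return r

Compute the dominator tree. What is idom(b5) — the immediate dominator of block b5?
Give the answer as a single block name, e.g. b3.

idom tree: b1←b0 b2←b0 b3←b0 b4←b2 b5←b2 b6←b3 b7←b0 b8←b0
Join-block Dom:
  b3: preds {b1,b2,b6}: {b0,b1} ∩ {b0,b2} ∩ {b0,b3,b6} = {b0}; idom=b0
  b5: preds {b2,b4}: {b0,b2} ∩ {b0,b2,b4} = {b0,b2}; idom=b2
  b7: preds {b5,b6}: {b0,b2,b5} ∩ {b0,b3,b6} = {b0}; idom=b0
  b8: preds {b3,b5}: {b0,b3} ∩ {b0,b2,b5} = {b0}; idom=b0

idom(b5) = b2

Answer: b2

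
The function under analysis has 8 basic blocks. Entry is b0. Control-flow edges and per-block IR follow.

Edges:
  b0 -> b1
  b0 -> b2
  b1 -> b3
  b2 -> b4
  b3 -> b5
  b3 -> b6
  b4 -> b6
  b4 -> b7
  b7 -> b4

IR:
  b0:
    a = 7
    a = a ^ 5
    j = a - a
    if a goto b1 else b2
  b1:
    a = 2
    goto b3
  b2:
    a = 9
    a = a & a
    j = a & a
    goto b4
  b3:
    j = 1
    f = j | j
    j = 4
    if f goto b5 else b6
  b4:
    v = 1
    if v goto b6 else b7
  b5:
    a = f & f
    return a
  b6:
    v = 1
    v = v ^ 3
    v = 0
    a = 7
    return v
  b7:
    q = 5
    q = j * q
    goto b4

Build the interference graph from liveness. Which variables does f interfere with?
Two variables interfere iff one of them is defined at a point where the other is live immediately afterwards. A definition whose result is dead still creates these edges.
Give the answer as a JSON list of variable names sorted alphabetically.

Block summaries:
  b0: {a,j} / ∅
  b1: {a} / ∅
  b2: {a,j} / ∅
  b3: {f,j} / ∅
  b4: {v} / ∅
  b5: {a} / {f}
  b6: {a,v} / ∅
  b7: {q} / {j}

Live sets:
  live b0: ∅→∅
  live b1: ∅→∅
  live b2: ∅→{j}
  live b3: ∅→{f}
  live b4: {j}→{j}
  live b5: {f}→∅
  live b6: ∅→∅
  live b7: {j}→{j}

Conflict graph:
  a — {j,v}
  f — {j}
  j — {a,f,q,v}
  q — {j}
  v — {a,j}

N(f) = ["j"]

Answer: ["j"]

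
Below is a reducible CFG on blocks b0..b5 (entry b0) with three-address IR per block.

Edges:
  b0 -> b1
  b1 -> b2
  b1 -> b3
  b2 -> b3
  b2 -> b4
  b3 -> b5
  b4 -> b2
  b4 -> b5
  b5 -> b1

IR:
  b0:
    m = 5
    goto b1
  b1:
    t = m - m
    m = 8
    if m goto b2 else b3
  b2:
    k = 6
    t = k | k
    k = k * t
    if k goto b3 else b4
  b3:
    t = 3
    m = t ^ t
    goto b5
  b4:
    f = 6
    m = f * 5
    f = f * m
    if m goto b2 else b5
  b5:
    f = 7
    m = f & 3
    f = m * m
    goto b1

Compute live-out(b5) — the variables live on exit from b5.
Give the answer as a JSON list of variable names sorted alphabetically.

Answer: ["m"]

Working:
Block summaries:
  b0: def={m} ue=∅
  b1: def={m,t} ue={m}
  b2: def={k,t} ue=∅
  b3: def={m,t} ue=∅
  b4: def={f,m} ue=∅
  b5: def={f,m} ue=∅

Liveness:
  b0 li=∅ lo={m}
  b1 li={m} lo=∅
  b2 li=∅ lo=∅
  b3 li=∅ lo=∅
  b4 li=∅ lo=∅
  b5 li=∅ lo={m}

live-out(b5) = ["m"]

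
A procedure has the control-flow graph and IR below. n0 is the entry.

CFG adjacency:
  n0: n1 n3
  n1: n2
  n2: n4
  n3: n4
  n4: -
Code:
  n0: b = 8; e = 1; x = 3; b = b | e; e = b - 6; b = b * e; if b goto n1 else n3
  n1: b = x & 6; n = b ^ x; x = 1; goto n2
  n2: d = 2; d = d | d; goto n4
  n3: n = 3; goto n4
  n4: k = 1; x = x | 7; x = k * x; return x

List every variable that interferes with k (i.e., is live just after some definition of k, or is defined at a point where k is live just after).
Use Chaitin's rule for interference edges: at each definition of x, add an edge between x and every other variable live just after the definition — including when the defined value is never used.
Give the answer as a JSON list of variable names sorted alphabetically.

Answer: ["x"]

Derivation:
Block summaries:
  n0: def={b,e,x} ue=∅
  n1: def={b,n,x} ue={x}
  n2: def={d} ue=∅
  n3: def={n} ue=∅
  n4: def={k,x} ue={x}

Backward fixpoint:
  n0 li=∅ lo={x}
  n1 li={x} lo={x}
  n2 li={x} lo={x}
  n3 li={x} lo={x}
  n4 li={x} lo=∅

Interference:
  b: {e,x}
  d: {x}
  e: {b,x}
  k: {x}
  n: {x}
  x: {b,d,e,k,n}

N(k) = ["x"]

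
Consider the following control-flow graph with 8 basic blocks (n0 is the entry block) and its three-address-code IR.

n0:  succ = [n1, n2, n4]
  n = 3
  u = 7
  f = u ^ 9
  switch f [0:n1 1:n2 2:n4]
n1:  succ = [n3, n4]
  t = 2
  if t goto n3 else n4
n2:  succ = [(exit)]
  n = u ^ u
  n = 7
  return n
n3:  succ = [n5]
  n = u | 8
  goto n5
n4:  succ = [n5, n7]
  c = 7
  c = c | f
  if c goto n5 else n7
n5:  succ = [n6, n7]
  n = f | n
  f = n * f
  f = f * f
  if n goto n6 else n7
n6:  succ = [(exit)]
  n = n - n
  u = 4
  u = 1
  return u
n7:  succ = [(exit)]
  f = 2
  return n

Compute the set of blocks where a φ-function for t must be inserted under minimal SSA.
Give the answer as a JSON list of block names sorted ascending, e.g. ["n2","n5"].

Answer: ["n4", "n5", "n7"]

Analysis:
idom tree: n1←n0 n2←n0 n3←n1 n4←n0 n5←n0 n6←n5 n7←n0
Join-block Dom:
  n4: preds {n0,n1}: {n0} ∩ {n0,n1} = {n0}; idom=n0
  n5: preds {n3,n4}: {n0,n1,n3} ∩ {n0,n4} = {n0}; idom=n0
  n7: preds {n4,n5}: {n0,n4} ∩ {n0,n5} = {n0}; idom=n0

DF derivation:
  join n4 pred n0: · stop@n0
  join n4 pred n1: n1 stop@n0
  join n5 pred n3: n3→n1 stop@n0
  join n5 pred n4: n4 stop@n0
  join n7 pred n4: n4 stop@n0
  join n7 pred n5: n5 stop@n0
  n0: DF=∅
  n1: DF={n4,n5}
  n2: DF=∅
  n3: DF={n5}
  n4: DF={n5,n7}
  n5: DF={n7}
  n6: DF=∅
  n7: DF=∅

φ for t: defs {n1}
  DF⁺ = {n4,n5,n7}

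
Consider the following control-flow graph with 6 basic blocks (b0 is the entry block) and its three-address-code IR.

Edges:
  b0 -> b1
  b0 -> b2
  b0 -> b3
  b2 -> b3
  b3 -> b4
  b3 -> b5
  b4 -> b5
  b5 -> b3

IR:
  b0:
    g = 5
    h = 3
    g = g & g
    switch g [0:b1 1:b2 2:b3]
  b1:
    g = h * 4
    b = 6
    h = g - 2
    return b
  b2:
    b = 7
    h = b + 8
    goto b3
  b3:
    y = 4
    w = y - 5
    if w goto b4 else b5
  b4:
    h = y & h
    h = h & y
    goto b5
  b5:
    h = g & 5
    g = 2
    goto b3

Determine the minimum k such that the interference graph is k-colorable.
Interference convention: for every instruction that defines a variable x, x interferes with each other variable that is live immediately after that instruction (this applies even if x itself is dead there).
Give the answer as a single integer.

def/use:
  b0 def {g,h} use ∅
  b1 def {b,g,h} use {h}
  b2 def {b,h} use ∅
  b3 def {w,y} use ∅
  b4 def {h} use {h,y}
  b5 def {g,h} use {g}

Liveness:
  b0: in=∅ out={g,h}
  b1: in={h} out=∅
  b2: in={g} out={g,h}
  b3: in={g,h} out={g,h,y}
  b4: in={g,h,y} out={g}
  b5: in={g} out={g,h}

Conflict graph:
  b: {g,h}
  g: {b,h,w,y}
  h: {b,g,w,y}
  w: {g,h,y}
  y: {g,h,w}

Colouring:
  clique {g,h,w,y} ⇒ need ≥ 4
  4-colouring: c0={g}  c1={h}  c2={b,w}  c3={y}
  χ = 4

Answer: 4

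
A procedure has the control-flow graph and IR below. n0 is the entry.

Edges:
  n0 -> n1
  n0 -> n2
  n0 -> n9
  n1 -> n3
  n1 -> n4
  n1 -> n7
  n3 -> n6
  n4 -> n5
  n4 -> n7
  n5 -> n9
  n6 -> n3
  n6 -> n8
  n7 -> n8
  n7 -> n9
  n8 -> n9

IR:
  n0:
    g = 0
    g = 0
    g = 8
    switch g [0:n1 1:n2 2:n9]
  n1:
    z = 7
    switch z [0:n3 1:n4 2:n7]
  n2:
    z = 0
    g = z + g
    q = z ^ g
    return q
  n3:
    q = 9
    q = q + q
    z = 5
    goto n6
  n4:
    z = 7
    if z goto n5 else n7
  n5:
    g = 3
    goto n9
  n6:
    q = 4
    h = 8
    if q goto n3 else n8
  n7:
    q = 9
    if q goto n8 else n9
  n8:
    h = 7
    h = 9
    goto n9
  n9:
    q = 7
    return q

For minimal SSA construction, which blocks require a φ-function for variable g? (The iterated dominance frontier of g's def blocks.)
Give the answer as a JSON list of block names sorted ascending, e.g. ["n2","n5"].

idom tree: n1←n0 n2←n0 n3←n1 n4←n1 n5←n4 n6←n3 n7←n1 n8←n1 n9←n0
Dom at joins:
  n3: preds {n1,n6}: {n0,n1} ∩ {n0,n1,n3,n6} = {n0,n1}; idom=n1
  n7: preds {n1,n4}: {n0,n1} ∩ {n0,n1,n4} = {n0,n1}; idom=n1
  n8: preds {n6,n7}: {n0,n1,n3,n6} ∩ {n0,n1,n7} = {n0,n1}; idom=n1
  n9: preds {n0,n5,n7,n8}: {n0} ∩ {n0,n1,n4,n5} ∩ {n0,n1,n7} ∩ {n0,n1,n8} = {n0}; idom=n0

DF derivation:
  n3←n1: walk · to n1
  n3←n6: walk n6→n3 to n1
  n7←n1: walk · to n1
  n7←n4: walk n4 to n1
  n8←n6: walk n6→n3 to n1
  n8←n7: walk n7 to n1
  n9←n0: walk · to n0
  n9←n5: walk n5→n4→n1 to n0
  n9←n7: walk n7→n1 to n0
  n9←n8: walk n8→n1 to n0
  DF(n0)=∅
  DF(n1)={n9}
  DF(n2)=∅
  DF(n3)={n3,n8}
  DF(n4)={n7,n9}
  DF(n5)={n9}
  DF(n6)={n3,n8}
  DF(n7)={n8,n9}
  DF(n8)={n9}
  DF(n9)=∅

φ for g: defs {n0,n2,n5}
  DF⁺ = {n9}

Answer: ["n9"]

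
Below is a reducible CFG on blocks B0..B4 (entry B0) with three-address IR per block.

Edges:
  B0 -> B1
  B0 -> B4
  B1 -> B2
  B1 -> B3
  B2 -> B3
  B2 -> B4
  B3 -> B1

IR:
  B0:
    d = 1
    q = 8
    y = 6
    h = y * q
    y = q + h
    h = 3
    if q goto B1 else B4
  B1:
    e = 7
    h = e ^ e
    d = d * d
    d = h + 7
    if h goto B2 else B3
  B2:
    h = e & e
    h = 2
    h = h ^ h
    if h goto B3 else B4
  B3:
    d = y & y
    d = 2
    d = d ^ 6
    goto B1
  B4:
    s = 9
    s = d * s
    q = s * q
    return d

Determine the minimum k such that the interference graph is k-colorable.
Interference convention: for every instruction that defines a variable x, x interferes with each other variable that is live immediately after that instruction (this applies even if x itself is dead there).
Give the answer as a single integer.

Answer: 5

Working:
Block summaries:
  B0: {d,h,q,y} / ∅
  B1: {d,e,h} / {d}
  B2: {h} / {e}
  B3: {d} / {y}
  B4: {q,s} / {d,q}

Liveness:
  live B0: ∅→{d,q,y}
  live B1: {d,q,y}→{d,e,q,y}
  live B2: {d,e,q,y}→{d,q,y}
  live B3: {q,y}→{d,q,y}
  live B4: {d,q}→∅

Conflict graph:
  d↔{e,h,q,s,y}
  e↔{d,h,q,y}
  h↔{d,e,q,y}
  q↔{d,e,h,s,y}
  s↔{d,q}
  y↔{d,e,h,q}

Registers:
  clique {d,e,h,q,y} ⇒ need ≥ 5
  assign d→c0 e→c2 h→c3 q→c1 s→c2 y→c4 — no edge inside a register ⇒ χ ≤ 5
  χ = 5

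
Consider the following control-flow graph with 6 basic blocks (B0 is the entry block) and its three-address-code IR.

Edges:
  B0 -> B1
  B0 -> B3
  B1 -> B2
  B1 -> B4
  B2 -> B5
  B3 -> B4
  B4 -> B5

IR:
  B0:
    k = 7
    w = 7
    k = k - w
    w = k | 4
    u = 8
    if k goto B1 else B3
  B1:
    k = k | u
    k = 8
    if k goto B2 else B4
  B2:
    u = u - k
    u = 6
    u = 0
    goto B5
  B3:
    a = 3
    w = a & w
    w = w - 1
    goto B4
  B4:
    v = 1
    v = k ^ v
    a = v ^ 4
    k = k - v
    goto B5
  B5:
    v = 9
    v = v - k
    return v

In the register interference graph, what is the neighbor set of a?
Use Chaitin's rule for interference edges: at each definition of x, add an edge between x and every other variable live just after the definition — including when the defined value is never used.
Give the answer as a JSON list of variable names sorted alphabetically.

Answer: ["k", "v", "w"]

Derivation:
Per-block:
  B0: def={k,u,w} ue=∅
  B1: def={k} ue={k,u}
  B2: def={u} ue={k,u}
  B3: def={a,w} ue={w}
  B4: def={a,k,v} ue={k}
  B5: def={v} ue={k}

Live sets:
  live B0: ∅→{k,u,w}
  live B1: {k,u}→{k,u}
  live B2: {k,u}→{k}
  live B3: {k,w}→{k}
  live B4: {k}→{k}
  live B5: {k}→∅

Interfere edges:
  a: {k,v,w}
  k: {a,u,v,w}
  u: {k,w}
  v: {a,k}
  w: {a,k,u}

N(a) = ["k", "v", "w"]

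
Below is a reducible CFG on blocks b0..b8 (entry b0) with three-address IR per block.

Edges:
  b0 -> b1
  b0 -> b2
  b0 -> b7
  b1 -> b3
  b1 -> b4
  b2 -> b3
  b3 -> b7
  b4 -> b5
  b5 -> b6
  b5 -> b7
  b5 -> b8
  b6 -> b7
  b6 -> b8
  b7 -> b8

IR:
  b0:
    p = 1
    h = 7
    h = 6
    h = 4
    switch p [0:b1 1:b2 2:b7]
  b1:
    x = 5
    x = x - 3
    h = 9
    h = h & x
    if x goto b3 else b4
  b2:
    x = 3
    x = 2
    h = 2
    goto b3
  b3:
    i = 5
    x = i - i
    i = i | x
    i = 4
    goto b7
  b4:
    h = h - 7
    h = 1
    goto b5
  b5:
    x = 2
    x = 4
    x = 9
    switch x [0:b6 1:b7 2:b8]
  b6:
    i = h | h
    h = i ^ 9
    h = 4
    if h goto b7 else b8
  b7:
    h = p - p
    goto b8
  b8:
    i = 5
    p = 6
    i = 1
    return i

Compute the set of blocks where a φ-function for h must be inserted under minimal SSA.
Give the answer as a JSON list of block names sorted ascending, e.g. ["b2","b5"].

idom tree: b1←b0 b2←b0 b3←b0 b4←b1 b5←b4 b6←b5 b7←b0 b8←b0
Join-block Dom:
  b3: preds {b1,b2}: {b0,b1} ∩ {b0,b2} = {b0}; idom=b0
  b7: preds {b0,b3,b5,b6}: {b0} ∩ {b0,b3} ∩ {b0,b1,b4,b5} ∩ {b0,b1,b4,b5,b6} = {b0}; idom=b0
  b8: preds {b5,b6,b7}: {b0,b1,b4,b5} ∩ {b0,b1,b4,b5,b6} ∩ {b0,b7} = {b0}; idom=b0

DF derivation:
  join b3 pred b1: b1 stop@b0
  join b3 pred b2: b2 stop@b0
  join b7 pred b0: · stop@b0
  join b7 pred b3: b3 stop@b0
  join b7 pred b5: b5→b4→b1 stop@b0
  join b7 pred b6: b6→b5→b4→b1 stop@b0
  join b8 pred b5: b5→b4→b1 stop@b0
  join b8 pred b6: b6→b5→b4→b1 stop@b0
  join b8 pred b7: b7 stop@b0
  b0 → ∅
  b1 → {b3,b7,b8}
  b2 → {b3}
  b3 → {b7}
  b4 → {b7,b8}
  b5 → {b7,b8}
  b6 → {b7,b8}
  b7 → {b8}
  b8 → ∅

φ for h: defs {b0,b1,b2,b4,b6,b7}
  DF⁺ = {b3,b7,b8}

Answer: ["b3", "b7", "b8"]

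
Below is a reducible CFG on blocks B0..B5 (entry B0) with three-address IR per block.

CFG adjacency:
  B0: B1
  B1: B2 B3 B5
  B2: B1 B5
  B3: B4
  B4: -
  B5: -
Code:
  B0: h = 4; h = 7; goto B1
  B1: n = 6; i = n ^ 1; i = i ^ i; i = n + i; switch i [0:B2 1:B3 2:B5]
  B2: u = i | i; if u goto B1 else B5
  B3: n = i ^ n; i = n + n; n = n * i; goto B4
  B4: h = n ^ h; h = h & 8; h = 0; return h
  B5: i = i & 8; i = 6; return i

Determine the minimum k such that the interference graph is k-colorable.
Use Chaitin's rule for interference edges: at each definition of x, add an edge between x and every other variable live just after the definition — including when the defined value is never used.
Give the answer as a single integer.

Answer: 3

Working:
Block summaries:
  B0: {h} / ∅
  B1: {i,n} / ∅
  B2: {u} / {i}
  B3: {i,n} / {i,n}
  B4: {h} / {h,n}
  B5: {i} / {i}

Live sets:
  live B0: ∅→{h}
  live B1: {h}→{h,i,n}
  live B2: {h,i}→{h,i}
  live B3: {h,i,n}→{h,n}
  live B4: {h,n}→∅
  live B5: {i}→∅

Conflict graph:
  h: {i,n,u}
  i: {h,n,u}
  n: {h,i}
  u: {h,i}

Chromatic number:
  clique {h,i,n} ⇒ need ≥ 3
  assign h→R0 i→R1 n→R2 u→R2 — no edge inside a register ⇒ χ ≤ 3
  χ = 3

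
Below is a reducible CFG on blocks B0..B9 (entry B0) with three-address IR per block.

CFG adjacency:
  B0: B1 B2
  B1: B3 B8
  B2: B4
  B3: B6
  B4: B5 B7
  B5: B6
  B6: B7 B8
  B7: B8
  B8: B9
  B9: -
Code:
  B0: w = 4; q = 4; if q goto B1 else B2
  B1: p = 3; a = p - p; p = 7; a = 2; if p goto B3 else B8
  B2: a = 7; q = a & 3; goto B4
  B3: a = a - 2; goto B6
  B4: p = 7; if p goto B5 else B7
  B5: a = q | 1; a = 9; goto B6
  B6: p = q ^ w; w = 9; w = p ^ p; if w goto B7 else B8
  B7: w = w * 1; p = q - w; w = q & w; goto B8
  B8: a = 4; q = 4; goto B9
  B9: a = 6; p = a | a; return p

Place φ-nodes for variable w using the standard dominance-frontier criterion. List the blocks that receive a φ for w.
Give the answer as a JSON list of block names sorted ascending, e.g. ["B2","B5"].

idom tree: B1←B0 B2←B0 B3←B1 B4←B2 B5←B4 B6←B0 B7←B0 B8←B0 B9←B8
Join-block Dom:
  B6: preds {B3,B5}: {B0,B1,B3} ∩ {B0,B2,B4,B5} = {B0}; idom=B0
  B7: preds {B4,B6}: {B0,B2,B4} ∩ {B0,B6} = {B0}; idom=B0
  B8: preds {B1,B6,B7}: {B0,B1} ∩ {B0,B6} ∩ {B0,B7} = {B0}; idom=B0

DF derivation:
  join B6 pred B3: B3→B1 stop@B0
  join B6 pred B5: B5→B4→B2 stop@B0
  join B7 pred B4: B4→B2 stop@B0
  join B7 pred B6: B6 stop@B0
  join B8 pred B1: B1 stop@B0
  join B8 pred B6: B6 stop@B0
  join B8 pred B7: B7 stop@B0
  B0: DF=∅
  B1: DF={B6,B8}
  B2: DF={B6,B7}
  B3: DF={B6}
  B4: DF={B6,B7}
  B5: DF={B6}
  B6: DF={B7,B8}
  B7: DF={B8}
  B8: DF=∅
  B9: DF=∅

φ for w: defs {B0,B6,B7}
  DF⁺ = {B7,B8}

Answer: ["B7", "B8"]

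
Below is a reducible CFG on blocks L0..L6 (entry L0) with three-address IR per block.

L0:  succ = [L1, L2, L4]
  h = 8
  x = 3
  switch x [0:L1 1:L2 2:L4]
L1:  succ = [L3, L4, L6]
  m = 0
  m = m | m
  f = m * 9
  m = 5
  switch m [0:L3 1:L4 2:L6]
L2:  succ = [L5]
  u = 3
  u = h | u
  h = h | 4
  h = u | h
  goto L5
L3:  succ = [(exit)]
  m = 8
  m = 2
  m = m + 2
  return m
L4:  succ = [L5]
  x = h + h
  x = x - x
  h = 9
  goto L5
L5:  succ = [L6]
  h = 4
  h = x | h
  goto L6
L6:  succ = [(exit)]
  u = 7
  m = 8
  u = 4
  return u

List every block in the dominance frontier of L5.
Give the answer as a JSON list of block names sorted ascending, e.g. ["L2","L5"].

idom tree: L1←L0 L2←L0 L3←L1 L4←L0 L5←L0 L6←L0
Dom at joins:
  L4: preds {L0,L1}: {L0} ∩ {L0,L1} = {L0}; idom=L0
  L5: preds {L2,L4}: {L0,L2} ∩ {L0,L4} = {L0}; idom=L0
  L6: preds {L1,L5}: {L0,L1} ∩ {L0,L5} = {L0}; idom=L0

DF walk-up:
  join L4 pred L0: · stop@L0
  join L4 pred L1: L1 stop@L0
  join L5 pred L2: L2 stop@L0
  join L5 pred L4: L4 stop@L0
  join L6 pred L1: L1 stop@L0
  join L6 pred L5: L5 stop@L0
  L0 → ∅
  L1 → {L4,L6}
  L2 → {L5}
  L3 → ∅
  L4 → {L5}
  L5 → {L6}
  L6 → ∅

DF(L5) = ["L6"]

Answer: ["L6"]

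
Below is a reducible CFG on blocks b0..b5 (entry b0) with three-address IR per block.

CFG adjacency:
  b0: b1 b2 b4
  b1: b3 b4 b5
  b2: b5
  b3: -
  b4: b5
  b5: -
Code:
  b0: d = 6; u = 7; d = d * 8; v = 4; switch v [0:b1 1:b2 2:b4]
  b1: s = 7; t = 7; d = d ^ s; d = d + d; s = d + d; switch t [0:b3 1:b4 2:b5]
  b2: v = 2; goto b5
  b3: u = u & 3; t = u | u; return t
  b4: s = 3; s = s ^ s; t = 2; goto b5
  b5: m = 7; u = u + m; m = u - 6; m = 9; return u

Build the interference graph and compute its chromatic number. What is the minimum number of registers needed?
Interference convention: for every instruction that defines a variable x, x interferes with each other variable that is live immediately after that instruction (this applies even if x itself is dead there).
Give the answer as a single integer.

Block summaries:
  b0 def {d,u,v} use ∅
  b1 def {d,s,t} use {d}
  b2 def {v} use ∅
  b3 def {t,u} use {u}
  b4 def {s,t} use ∅
  b5 def {m,u} use {u}

Liveness:
  live b0: ∅→{d,u}
  live b1: {d,u}→{u}
  live b2: {u}→{u}
  live b3: {u}→∅
  live b4: {u}→{u}
  live b5: {u}→∅

Interference:
  d: {s,t,u,v}
  m: {u}
  s: {d,t,u}
  t: {d,s,u}
  u: {d,m,s,t,v}
  v: {d,u}

Chromatic number:
  clique {d,s,t,u} ⇒ need ≥ 4
  assign d→r1 m→r1 s→r2 t→r3 u→r0 v→r2 — no edge inside a register ⇒ χ ≤ 4
  χ = 4

Answer: 4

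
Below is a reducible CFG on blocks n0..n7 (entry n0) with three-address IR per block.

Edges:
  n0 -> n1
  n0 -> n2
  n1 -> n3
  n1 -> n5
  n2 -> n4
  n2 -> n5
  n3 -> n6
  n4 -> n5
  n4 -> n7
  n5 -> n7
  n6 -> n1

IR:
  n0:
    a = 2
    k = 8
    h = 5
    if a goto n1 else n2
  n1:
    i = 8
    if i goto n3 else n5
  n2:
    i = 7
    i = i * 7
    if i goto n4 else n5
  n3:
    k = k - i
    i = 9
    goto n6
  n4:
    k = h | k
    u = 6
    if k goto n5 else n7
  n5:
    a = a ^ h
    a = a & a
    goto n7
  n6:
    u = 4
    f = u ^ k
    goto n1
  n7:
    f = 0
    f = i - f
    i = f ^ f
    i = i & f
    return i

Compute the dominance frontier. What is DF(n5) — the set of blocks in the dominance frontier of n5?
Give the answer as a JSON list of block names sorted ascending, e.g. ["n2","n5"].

idom tree: n1←n0 n2←n0 n3←n1 n4←n2 n5←n0 n6←n3 n7←n0
Dom at joins:
  n1: preds {n0,n6}: {n0} ∩ {n0,n1,n3,n6} = {n0}; idom=n0
  n5: preds {n1,n2,n4}: {n0,n1} ∩ {n0,n2} ∩ {n0,n2,n4} = {n0}; idom=n0
  n7: preds {n4,n5}: {n0,n2,n4} ∩ {n0,n5} = {n0}; idom=n0

DF derivation:
  join n1 pred n0: · stop@n0
  join n1 pred n6: n6→n3→n1 stop@n0
  join n5 pred n1: n1 stop@n0
  join n5 pred n2: n2 stop@n0
  join n5 pred n4: n4→n2 stop@n0
  join n7 pred n4: n4→n2 stop@n0
  join n7 pred n5: n5 stop@n0
  n0 → ∅
  n1 → {n1,n5}
  n2 → {n5,n7}
  n3 → {n1}
  n4 → {n5,n7}
  n5 → {n7}
  n6 → {n1}
  n7 → ∅

DF(n5) = ["n7"]

Answer: ["n7"]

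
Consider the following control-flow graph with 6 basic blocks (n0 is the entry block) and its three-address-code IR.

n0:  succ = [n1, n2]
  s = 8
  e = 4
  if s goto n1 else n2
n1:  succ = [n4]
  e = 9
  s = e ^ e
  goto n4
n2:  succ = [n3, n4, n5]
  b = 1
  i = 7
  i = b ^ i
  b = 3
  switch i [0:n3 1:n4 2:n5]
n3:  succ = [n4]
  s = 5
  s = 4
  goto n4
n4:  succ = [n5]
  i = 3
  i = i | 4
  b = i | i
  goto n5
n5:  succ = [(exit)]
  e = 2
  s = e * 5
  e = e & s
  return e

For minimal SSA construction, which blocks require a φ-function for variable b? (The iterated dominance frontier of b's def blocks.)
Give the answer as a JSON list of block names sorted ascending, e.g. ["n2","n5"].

idom tree: n1←n0 n2←n0 n3←n2 n4←n0 n5←n0
Dom∩ at merges:
  n4: preds {n1,n2,n3}: {n0,n1} ∩ {n0,n2} ∩ {n0,n2,n3} = {n0}; idom=n0
  n5: preds {n2,n4}: {n0,n2} ∩ {n0,n4} = {n0}; idom=n0

DF derivation:
  join n4 pred n1: n1 stop@n0
  join n4 pred n2: n2 stop@n0
  join n4 pred n3: n3→n2 stop@n0
  join n5 pred n2: n2 stop@n0
  join n5 pred n4: n4 stop@n0
  n0 → ∅
  n1 → {n4}
  n2 → {n4,n5}
  n3 → {n4}
  n4 → {n5}
  n5 → ∅

φ for b: defs {n2,n4}
  DF⁺ = {n4,n5}

Answer: ["n4", "n5"]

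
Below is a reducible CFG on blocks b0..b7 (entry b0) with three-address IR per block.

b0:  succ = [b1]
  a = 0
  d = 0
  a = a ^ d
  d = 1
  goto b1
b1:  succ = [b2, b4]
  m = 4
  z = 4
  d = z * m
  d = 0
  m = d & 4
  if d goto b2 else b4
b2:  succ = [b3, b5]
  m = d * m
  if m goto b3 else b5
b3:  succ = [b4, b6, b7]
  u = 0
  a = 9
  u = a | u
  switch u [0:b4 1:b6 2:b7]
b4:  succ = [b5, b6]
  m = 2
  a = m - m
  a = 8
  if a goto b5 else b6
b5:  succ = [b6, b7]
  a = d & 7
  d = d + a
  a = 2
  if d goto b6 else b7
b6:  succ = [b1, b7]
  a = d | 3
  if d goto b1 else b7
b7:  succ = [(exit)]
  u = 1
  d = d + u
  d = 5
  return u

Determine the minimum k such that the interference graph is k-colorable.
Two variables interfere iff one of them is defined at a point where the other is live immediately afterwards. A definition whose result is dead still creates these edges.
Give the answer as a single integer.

Answer: 3

Derivation:
Per-block:
  b0: {a,d} / ∅
  b1: {d,m,z} / ∅
  b2: {m} / {d,m}
  b3: {a,u} / ∅
  b4: {a,m} / ∅
  b5: {a,d} / {d}
  b6: {a} / {d}
  b7: {d,u} / {d}

Liveness:
  b0 li=∅ lo=∅
  b1 li=∅ lo={d,m}
  b2 li={d,m} lo={d}
  b3 li={d} lo={d}
  b4 li={d} lo={d}
  b5 li={d} lo={d}
  b6 li={d} lo={d}
  b7 li={d} lo=∅

Interfere edges:
  a: {d,u}
  d: {a,m,u}
  m: {d,z}
  u: {a,d}
  z: {m}

Chromatic number:
  lower bound: {a,d,u} mutually conflict ⇒ χ ≥ 3
  3-colouring: R0={d,z}  R1={a,m}  R2={u}
  χ = 3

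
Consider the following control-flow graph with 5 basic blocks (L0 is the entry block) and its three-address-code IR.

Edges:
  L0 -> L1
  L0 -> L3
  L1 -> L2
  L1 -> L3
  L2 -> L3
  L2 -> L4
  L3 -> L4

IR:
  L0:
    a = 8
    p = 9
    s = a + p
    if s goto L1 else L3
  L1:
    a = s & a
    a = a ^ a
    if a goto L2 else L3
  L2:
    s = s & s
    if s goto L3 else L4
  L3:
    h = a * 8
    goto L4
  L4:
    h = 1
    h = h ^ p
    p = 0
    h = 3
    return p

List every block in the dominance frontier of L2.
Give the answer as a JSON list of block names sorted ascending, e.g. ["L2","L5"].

idom tree: L1←L0 L2←L1 L3←L0 L4←L0
Join-block Dom:
  L3: preds {L0,L1,L2}: {L0} ∩ {L0,L1} ∩ {L0,L1,L2} = {L0}; idom=L0
  L4: preds {L2,L3}: {L0,L1,L2} ∩ {L0,L3} = {L0}; idom=L0

Frontier:
  join L3 pred L0: · stop@L0
  join L3 pred L1: L1 stop@L0
  join L3 pred L2: L2→L1 stop@L0
  join L4 pred L2: L2→L1 stop@L0
  join L4 pred L3: L3 stop@L0
  DF(L0)=∅
  DF(L1)={L3,L4}
  DF(L2)={L3,L4}
  DF(L3)={L4}
  DF(L4)=∅

DF(L2) = ["L3", "L4"]

Answer: ["L3", "L4"]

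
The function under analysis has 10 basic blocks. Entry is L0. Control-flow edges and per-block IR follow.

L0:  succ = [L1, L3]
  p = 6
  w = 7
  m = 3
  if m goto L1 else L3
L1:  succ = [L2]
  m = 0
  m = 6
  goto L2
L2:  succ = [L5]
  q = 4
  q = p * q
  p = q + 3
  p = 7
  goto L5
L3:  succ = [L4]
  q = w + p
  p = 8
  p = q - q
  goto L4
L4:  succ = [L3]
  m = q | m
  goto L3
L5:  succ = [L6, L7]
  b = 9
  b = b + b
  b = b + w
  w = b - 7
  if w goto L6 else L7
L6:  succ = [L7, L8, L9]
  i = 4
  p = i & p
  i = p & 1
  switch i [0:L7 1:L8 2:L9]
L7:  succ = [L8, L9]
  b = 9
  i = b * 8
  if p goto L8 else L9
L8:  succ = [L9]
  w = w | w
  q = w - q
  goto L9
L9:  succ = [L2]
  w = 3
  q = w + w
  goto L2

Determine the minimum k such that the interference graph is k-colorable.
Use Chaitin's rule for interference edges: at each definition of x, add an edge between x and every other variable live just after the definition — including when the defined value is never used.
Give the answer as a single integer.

Answer: 4

Working:
def/use:
  L0: {m,p,w} / ∅
  L1: {m} / ∅
  L2: {p,q} / {p}
  L3: {p,q} / {p,w}
  L4: {m} / {m,q}
  L5: {b,w} / {w}
  L6: {i,p} / {p}
  L7: {b,i} / {p}
  L8: {q,w} / {q,w}
  L9: {q,w} / ∅

Liveness:
  L0: in=∅ out={m,p,w}
  L1: in={p,w} out={p,w}
  L2: in={p,w} out={p,q,w}
  L3: in={m,p,w} out={m,p,q,w}
  L4: in={m,p,q,w} out={m,p,w}
  L5: in={p,q,w} out={p,q,w}
  L6: in={p,q,w} out={p,q,w}
  L7: in={p,q,w} out={p,q,w}
  L8: in={p,q,w} out={p}
  L9: in={p} out={p,w}

Interference:
  b↔{p,q,w}
  i↔{p,q,w}
  m↔{p,q,w}
  p↔{b,i,m,q,w}
  q↔{b,i,m,p,w}
  w↔{b,i,m,p,q}

Chromatic number:
  lower bound: {b,p,q,w} mutually conflict ⇒ χ ≥ 4
  assign b→R3 i→R3 m→R3 p→R0 q→R1 w→R2 — no edge inside a register ⇒ χ ≤ 4
  χ = 4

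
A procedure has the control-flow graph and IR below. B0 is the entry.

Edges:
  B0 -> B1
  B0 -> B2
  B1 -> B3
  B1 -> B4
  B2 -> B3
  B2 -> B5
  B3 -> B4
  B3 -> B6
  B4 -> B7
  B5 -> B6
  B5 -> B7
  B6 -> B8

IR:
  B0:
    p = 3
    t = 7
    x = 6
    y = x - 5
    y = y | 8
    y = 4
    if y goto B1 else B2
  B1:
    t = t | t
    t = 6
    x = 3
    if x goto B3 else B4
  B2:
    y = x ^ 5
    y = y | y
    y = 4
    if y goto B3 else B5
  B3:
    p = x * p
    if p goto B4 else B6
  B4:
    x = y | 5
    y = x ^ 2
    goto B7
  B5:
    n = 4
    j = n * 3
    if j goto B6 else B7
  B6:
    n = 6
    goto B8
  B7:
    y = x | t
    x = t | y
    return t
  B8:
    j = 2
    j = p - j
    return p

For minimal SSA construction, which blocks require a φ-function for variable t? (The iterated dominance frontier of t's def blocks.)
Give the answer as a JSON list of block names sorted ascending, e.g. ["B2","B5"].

idom tree: B1←B0 B2←B0 B3←B0 B4←B0 B5←B2 B6←B0 B7←B0 B8←B6
Join-block Dom:
  B3: preds {B1,B2}: {B0,B1} ∩ {B0,B2} = {B0}; idom=B0
  B4: preds {B1,B3}: {B0,B1} ∩ {B0,B3} = {B0}; idom=B0
  B6: preds {B3,B5}: {B0,B3} ∩ {B0,B2,B5} = {B0}; idom=B0
  B7: preds {B4,B5}: {B0,B4} ∩ {B0,B2,B5} = {B0}; idom=B0

DF walk-up:
  B3←B1: walk B1 to B0
  B3←B2: walk B2 to B0
  B4←B1: walk B1 to B0
  B4←B3: walk B3 to B0
  B6←B3: walk B3 to B0
  B6←B5: walk B5→B2 to B0
  B7←B4: walk B4 to B0
  B7←B5: walk B5→B2 to B0
  DF(B0)=∅
  DF(B1)={B3,B4}
  DF(B2)={B3,B6,B7}
  DF(B3)={B4,B6}
  DF(B4)={B7}
  DF(B5)={B6,B7}
  DF(B6)=∅
  DF(B7)=∅
  DF(B8)=∅

φ for t: defs {B0,B1}
  DF⁺ = {B3,B4,B6,B7}

Answer: ["B3", "B4", "B6", "B7"]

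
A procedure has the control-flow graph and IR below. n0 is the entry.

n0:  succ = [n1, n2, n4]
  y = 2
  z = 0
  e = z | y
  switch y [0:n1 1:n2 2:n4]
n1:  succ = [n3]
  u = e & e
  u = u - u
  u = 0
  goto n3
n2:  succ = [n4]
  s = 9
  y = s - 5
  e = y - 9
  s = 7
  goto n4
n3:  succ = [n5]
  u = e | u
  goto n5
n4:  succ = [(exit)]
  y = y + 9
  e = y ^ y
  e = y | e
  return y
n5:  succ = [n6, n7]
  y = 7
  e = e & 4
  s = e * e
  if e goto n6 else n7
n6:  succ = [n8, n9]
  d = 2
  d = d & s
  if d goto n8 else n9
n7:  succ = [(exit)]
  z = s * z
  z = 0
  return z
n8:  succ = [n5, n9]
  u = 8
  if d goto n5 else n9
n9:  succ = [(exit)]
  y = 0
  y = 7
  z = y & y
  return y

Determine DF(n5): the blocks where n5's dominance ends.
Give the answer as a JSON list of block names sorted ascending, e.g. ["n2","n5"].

Answer: ["n5"]

Working:
idom tree: n1←n0 n2←n0 n3←n1 n4←n0 n5←n3 n6←n5 n7←n5 n8←n6 n9←n6
Dom∩ at merges:
  n4: preds {n0,n2}: {n0} ∩ {n0,n2} = {n0}; idom=n0
  n5: preds {n3,n8}: {n0,n1,n3} ∩ {n0,n1,n3,n5,n6,n8} = {n0,n1,n3}; idom=n3
  n9: preds {n6,n8}: {n0,n1,n3,n5,n6} ∩ {n0,n1,n3,n5,n6,n8} = {n0,n1,n3,n5,n6}; idom=n6

Frontier:
  n4←n0: walk · to n0
  n4←n2: walk n2 to n0
  n5←n3: walk · to n3
  n5←n8: walk n8→n6→n5 to n3
  n9←n6: walk · to n6
  n9←n8: walk n8 to n6
  n0 → ∅
  n1 → ∅
  n2 → {n4}
  n3 → ∅
  n4 → ∅
  n5 → {n5}
  n6 → {n5}
  n7 → ∅
  n8 → {n5,n9}
  n9 → ∅

DF(n5) = ["n5"]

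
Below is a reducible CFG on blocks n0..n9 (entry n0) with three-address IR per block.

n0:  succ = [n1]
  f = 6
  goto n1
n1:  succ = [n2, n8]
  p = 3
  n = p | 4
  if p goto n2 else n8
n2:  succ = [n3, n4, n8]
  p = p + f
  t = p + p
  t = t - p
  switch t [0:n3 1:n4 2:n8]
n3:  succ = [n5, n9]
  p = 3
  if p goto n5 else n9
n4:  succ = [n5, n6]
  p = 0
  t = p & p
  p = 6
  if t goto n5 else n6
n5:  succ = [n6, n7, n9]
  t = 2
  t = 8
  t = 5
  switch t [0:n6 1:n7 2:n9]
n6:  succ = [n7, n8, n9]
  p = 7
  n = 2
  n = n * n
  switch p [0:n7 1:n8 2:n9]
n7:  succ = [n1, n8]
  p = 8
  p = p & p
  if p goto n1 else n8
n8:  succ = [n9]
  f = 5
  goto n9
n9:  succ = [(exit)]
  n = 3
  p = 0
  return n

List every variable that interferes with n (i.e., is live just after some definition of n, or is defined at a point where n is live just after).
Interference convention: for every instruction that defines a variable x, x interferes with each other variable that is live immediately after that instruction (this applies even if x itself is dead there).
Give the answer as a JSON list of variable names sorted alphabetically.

def/use:
  n0: {f} / ∅
  n1: {n,p} / ∅
  n2: {p,t} / {f,p}
  n3: {p} / ∅
  n4: {p,t} / ∅
  n5: {t} / ∅
  n6: {n,p} / ∅
  n7: {p} / ∅
  n8: {f} / ∅
  n9: {n,p} / ∅

Liveness:
  n0 li=∅ lo={f}
  n1 li={f} lo={f,p}
  n2 li={f,p} lo={f}
  n3 li={f} lo={f}
  n4 li={f} lo={f}
  n5 li={f} lo={f}
  n6 li={f} lo={f}
  n7 li={f} lo={f}
  n8 li=∅ lo=∅
  n9 li=∅ lo=∅

Conflict graph:
  f — {n,p,t}
  n — {f,p}
  p — {f,n,t}
  t — {f,p}

N(n) = ["f", "p"]

Answer: ["f", "p"]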